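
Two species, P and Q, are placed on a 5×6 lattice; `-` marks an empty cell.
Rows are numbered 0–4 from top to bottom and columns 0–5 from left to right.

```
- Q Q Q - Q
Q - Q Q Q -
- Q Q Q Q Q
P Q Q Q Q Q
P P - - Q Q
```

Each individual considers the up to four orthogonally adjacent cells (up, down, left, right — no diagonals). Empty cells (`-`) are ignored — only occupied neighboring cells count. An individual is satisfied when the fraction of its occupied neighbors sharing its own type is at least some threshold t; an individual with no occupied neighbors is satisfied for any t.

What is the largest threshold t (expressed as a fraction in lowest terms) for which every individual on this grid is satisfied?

(0,1)Q 1/1
(0,2)Q 3/3
(0,3)Q 2/2
(0,5)Q — no occupied neighbors
(1,0)Q — no occupied neighbors
(1,2)Q 3/3
(1,3)Q 4/4
(1,4)Q 2/2
(2,1)Q 2/2
(2,2)Q 4/4
(2,3)Q 4/4
(2,4)Q 4/4
(2,5)Q 2/2
(3,0)P 1/2
(3,1)Q 2/4
(3,2)Q 3/3
(3,3)Q 3/3
(3,4)Q 4/4
(3,5)Q 3/3
(4,0)P 2/2
(4,1)P 1/2
(4,4)Q 2/2
(4,5)Q 2/2
The smallest same-type fraction is 1/2 at (3,0), which reduces to 1/2. Any threshold above that leaves this individual unsatisfied.

1/2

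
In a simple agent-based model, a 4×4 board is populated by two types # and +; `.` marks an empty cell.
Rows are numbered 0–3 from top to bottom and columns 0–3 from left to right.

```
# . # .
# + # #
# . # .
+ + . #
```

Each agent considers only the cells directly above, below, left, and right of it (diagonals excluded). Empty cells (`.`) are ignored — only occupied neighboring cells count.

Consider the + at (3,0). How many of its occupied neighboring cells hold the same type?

1

Occupied neighbors of (3,0): (2,0)=#, (3,1)=+.
Same type (+): 1 of 2.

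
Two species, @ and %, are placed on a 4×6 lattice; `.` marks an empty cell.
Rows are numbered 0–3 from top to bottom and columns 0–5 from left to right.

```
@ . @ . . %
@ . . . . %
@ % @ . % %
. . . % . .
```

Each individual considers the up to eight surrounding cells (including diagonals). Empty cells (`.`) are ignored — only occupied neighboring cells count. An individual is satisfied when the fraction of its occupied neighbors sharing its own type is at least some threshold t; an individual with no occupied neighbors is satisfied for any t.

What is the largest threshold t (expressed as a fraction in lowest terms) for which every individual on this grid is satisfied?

Row 0: (0,0)@ 1/1 · (0,2)@ — no occupied neighbors · (0,5)% 1/1
Row 1: (1,0)@ 2/3 · (1,5)% 3/3
Row 2: (2,0)@ 1/2 · (2,1)% 0/3 · (2,2)@ 0/2 · (2,4)% 3/3 · (2,5)% 2/2
Row 3: (3,3)% 1/2
The smallest same-type fraction is 0/3 at (2,1), which reduces to 0/1. Any threshold above that leaves this individual unsatisfied.

0/1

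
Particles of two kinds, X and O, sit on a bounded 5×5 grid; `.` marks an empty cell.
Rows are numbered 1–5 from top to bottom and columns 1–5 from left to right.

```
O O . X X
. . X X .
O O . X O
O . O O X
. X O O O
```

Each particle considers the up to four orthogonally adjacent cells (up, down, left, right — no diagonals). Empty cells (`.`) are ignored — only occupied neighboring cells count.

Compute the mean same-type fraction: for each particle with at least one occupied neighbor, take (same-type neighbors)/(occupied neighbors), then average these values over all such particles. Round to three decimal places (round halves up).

Row 1: (1,1)O 1/1 · (1,2)O 1/1 · (1,4)X 2/2 · (1,5)X 1/1
Row 2: (2,3)X 1/1 · (2,4)X 3/3
Row 3: (3,1)O 2/2 · (3,2)O 1/1 · (3,4)X 1/3 · (3,5)O 0/2
Row 4: (4,1)O 1/1 · (4,3)O 2/2 · (4,4)O 2/4 · (4,5)X 0/3
Row 5: (5,2)X 0/1 · (5,3)O 2/3 · (5,4)O 3/3 · (5,5)O 1/2
Sum over 18 particles: 1/1 + 1/1 + 2/2 + 1/1 + 1/1 + 3/3 + 2/2 + 1/1 + 1/3 + 0/2 + 1/1 + 2/2 + 2/4 + 0/3 + 0/1 + 2/3 + 3/3 + 1/2 = 13; mean = 13 ÷ 18 = 13/18 = 0.722222… → 0.722.

0.722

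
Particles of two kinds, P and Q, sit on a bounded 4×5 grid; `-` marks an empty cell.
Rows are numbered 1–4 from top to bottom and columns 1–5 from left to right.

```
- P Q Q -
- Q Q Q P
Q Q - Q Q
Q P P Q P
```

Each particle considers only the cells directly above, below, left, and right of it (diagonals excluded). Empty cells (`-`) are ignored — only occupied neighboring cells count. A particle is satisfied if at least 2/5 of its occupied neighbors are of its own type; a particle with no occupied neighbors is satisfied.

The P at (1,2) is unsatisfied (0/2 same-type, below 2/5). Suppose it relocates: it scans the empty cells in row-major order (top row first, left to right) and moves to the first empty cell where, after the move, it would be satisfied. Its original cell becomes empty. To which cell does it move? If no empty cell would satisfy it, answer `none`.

(1,1)

Vacating (1,2). Empty cells in order:
  (1,1): 0/0 same-type → satisfied — stop here.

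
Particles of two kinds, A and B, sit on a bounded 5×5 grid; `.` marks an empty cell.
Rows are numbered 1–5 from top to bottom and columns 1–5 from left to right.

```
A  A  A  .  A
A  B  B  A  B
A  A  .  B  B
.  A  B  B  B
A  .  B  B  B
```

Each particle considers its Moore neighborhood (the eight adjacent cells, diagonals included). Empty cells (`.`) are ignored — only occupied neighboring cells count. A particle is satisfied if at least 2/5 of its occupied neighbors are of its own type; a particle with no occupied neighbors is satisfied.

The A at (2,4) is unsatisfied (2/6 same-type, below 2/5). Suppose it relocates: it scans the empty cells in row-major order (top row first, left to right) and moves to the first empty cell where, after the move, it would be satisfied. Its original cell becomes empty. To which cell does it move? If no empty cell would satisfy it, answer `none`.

(1,4)

Vacating (2,4). Empty cells in order:
  (1,4): 2/4 same-type → satisfied — stop here.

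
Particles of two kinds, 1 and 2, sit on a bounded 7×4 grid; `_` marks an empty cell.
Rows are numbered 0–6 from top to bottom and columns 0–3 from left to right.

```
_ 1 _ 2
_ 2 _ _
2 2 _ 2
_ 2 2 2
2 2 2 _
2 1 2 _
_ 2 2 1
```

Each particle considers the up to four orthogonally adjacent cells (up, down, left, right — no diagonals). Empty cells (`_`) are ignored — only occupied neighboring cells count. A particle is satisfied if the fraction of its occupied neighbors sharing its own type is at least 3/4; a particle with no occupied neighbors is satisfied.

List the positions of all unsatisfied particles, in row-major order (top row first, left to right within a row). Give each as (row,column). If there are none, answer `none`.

Row 0: (0,1)1 0/1 unhappy · (0,3)2 0/0 ok
Row 1: (1,1)2 1/2 unhappy
Row 2: (2,0)2 1/1 ok · (2,1)2 3/3 ok · (2,3)2 1/1 ok
Row 3: (3,1)2 3/3 ok · (3,2)2 3/3 ok · (3,3)2 2/2 ok
Row 4: (4,0)2 2/2 ok · (4,1)2 3/4 ok · (4,2)2 3/3 ok
Row 5: (5,0)2 1/2 unhappy · (5,1)1 0/4 unhappy · (5,2)2 2/3 unhappy
Row 6: (6,1)2 1/2 unhappy · (6,2)2 2/3 unhappy · (6,3)1 0/1 unhappy

(0,1), (1,1), (5,0), (5,1), (5,2), (6,1), (6,2), (6,3)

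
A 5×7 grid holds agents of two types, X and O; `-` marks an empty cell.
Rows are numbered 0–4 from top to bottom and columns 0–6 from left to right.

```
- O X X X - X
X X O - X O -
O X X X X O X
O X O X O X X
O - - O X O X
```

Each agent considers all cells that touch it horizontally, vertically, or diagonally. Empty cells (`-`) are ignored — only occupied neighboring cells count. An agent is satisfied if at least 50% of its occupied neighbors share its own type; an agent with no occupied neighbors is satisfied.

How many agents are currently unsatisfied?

Row 0: (0,1)O 1/4 not · (0,2)X 2/4 satisfied · (0,3)X 3/4 satisfied · (0,4)X 2/3 satisfied · (0,6)X 0/1 not
Row 1: (1,0)X 2/4 satisfied · (1,1)X 4/7 satisfied · (1,2)O 1/7 not · (1,4)X 4/6 satisfied · (1,5)O 1/6 not
Row 2: (2,0)O 1/5 not · (2,1)X 4/8 satisfied · (2,2)X 5/7 satisfied · (2,3)X 4/7 satisfied · (2,4)X 4/7 satisfied · (2,5)O 2/7 not · (2,6)X 2/4 satisfied
Row 3: (3,0)O 2/4 satisfied · (3,1)X 2/6 not · (3,2)O 1/6 not · (3,3)X 4/7 satisfied · (3,4)O 3/8 not · (3,5)X 5/8 satisfied · (3,6)X 3/5 satisfied
Row 4: (4,0)O 1/2 satisfied · (4,3)O 2/4 satisfied · (4,4)X 2/5 not · (4,5)O 1/5 not · (4,6)X 2/3 satisfied
Unsatisfied: (0,1), (0,6), (1,2), (1,5), (2,0), (2,5), (3,1), (3,2), (3,4), (4,4), (4,5) — 11 in total.

11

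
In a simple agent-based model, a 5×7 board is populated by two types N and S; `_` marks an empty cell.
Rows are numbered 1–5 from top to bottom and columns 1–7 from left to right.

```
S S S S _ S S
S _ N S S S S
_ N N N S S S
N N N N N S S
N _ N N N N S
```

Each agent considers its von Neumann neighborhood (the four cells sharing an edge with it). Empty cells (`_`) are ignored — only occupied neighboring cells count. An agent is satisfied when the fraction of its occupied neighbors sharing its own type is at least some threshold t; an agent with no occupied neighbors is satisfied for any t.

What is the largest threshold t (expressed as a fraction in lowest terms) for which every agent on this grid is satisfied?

(1,1)S 2/2
(1,2)S 2/2
(1,3)S 2/3
(1,4)S 2/2
(1,6)S 2/2
(1,7)S 2/2
(2,1)S 1/1
(2,3)N 1/3
(2,4)S 2/4
(2,5)S 3/3
(2,6)S 4/4
(2,7)S 3/3
(3,2)N 2/2
(3,3)N 4/4
(3,4)N 2/4
(3,5)S 2/4
(3,6)S 4/4
(3,7)S 3/3
(4,1)N 2/2
(4,2)N 3/3
(4,3)N 4/4
(4,4)N 4/4
(4,5)N 2/4
(4,6)S 2/4
(4,7)S 3/3
(5,1)N 1/1
(5,3)N 2/2
(5,4)N 3/3
(5,5)N 3/3
(5,6)N 1/3
(5,7)S 1/2
The smallest same-type fraction is 1/3 at (2,3), which reduces to 1/3. Any threshold above that leaves this agent unsatisfied.

1/3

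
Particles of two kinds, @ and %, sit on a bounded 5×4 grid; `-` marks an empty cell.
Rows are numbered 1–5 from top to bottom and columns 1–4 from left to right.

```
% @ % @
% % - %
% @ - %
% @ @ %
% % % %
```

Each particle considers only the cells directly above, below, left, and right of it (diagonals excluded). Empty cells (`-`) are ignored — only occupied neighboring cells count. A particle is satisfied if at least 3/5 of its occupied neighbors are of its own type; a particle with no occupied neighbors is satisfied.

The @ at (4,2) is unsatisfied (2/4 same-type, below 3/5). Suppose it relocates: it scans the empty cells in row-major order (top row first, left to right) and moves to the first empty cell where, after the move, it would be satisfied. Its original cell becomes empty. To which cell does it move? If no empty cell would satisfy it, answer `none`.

(3,3)

Vacating (4,2). Empty cells in order:
  (2,3): 0/3 same-type → still unsatisfied.
  (3,3): 2/3 same-type → satisfied — stop here.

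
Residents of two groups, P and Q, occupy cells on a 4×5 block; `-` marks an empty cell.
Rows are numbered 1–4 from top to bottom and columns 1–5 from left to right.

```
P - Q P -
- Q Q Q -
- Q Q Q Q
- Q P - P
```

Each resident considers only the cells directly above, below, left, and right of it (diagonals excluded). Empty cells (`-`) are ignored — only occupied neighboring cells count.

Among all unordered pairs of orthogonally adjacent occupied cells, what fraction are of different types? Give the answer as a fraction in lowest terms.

1/3

Scan each occupied cell's neighbors to the right and below so each pair is counted once.
From row 1: 2 unlike of 3 pairs (running 2/3).
From row 2: 0 unlike of 5 pairs (running 2/8).
From row 3: 2 unlike of 6 pairs (running 4/14).
From row 4: 1 unlike of 1 pairs (running 5/15).
Total adjacent occupied pairs: 15; unlike-type pairs: 5.
5/15 reduces to 1/3.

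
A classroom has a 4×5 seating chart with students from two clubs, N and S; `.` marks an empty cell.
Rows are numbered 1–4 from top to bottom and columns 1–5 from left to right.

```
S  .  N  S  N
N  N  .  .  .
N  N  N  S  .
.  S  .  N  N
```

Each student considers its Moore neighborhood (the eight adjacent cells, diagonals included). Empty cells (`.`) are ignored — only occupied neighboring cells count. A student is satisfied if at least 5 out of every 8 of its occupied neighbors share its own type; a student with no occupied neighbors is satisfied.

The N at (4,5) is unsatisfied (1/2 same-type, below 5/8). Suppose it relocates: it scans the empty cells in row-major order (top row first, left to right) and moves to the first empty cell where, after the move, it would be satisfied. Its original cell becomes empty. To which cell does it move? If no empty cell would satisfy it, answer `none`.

Vacating (4,5). Empty cells in order:
  (1,2): 3/4 same-type → satisfied — stop here.

(1,2)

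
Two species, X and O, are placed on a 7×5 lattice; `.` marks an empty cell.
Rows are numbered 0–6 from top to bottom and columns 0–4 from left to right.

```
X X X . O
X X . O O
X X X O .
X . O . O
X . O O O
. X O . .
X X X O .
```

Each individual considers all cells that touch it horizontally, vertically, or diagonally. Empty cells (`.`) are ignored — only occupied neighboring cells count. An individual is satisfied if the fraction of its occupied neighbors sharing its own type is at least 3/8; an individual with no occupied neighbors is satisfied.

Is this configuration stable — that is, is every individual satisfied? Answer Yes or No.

(0,0)X 3/3 satisfied
(0,1)X 4/4 satisfied
(0,2)X 2/3 satisfied
(0,4)O 2/2 satisfied
(1,0)X 5/5 satisfied
(1,1)X 7/7 satisfied
(1,3)O 3/5 satisfied
(1,4)O 3/3 satisfied
(2,0)X 4/4 satisfied
(2,1)X 5/6 satisfied
(2,2)X 2/5 satisfied
(2,3)O 4/5 satisfied
(3,0)X 3/3 satisfied
(3,2)O 3/5 satisfied
(3,4)O 3/3 satisfied
(4,0)X 2/2 satisfied
(4,2)O 3/4 satisfied
(4,3)O 5/5 satisfied
(4,4)O 2/2 satisfied
(5,1)X 4/6 satisfied
(5,2)O 3/6 satisfied
(6,0)X 2/2 satisfied
(6,1)X 3/4 satisfied
(6,2)X 2/4 satisfied
(6,3)O 1/2 satisfied
All meet the threshold, so the configuration is stable.

Yes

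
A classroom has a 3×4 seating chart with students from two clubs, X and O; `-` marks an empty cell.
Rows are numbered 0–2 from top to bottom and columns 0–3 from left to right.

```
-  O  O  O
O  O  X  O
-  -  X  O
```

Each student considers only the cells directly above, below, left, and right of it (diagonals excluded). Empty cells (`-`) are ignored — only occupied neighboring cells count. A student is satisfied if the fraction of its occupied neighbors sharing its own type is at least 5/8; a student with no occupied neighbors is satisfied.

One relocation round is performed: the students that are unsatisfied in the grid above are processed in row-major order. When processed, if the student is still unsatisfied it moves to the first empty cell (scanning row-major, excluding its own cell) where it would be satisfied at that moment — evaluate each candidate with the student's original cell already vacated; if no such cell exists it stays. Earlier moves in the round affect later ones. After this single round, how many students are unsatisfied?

2

Initially unsatisfied (in order): (1,2), (2,2), (2,3).
  (1,2): no empty cell satisfies it; stays.
  (2,2): no empty cell satisfies it; stays.
  (2,3) → (0,0).
Resulting grid:
O O O O
O O X O
- - X -
Unsatisfied now: (1,2), (1,3).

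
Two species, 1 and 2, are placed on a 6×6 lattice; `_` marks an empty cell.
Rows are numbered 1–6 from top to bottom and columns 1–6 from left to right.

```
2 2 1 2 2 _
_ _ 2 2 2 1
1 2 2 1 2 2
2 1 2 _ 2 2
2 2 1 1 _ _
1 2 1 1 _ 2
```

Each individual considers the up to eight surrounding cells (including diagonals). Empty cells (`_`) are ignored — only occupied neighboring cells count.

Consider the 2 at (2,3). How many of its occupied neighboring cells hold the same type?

5

Occupied neighbors of (2,3): (1,2)=2, (1,3)=1, (1,4)=2, (2,4)=2, (3,2)=2, (3,3)=2, (3,4)=1.
Same type (2): 5 of 7.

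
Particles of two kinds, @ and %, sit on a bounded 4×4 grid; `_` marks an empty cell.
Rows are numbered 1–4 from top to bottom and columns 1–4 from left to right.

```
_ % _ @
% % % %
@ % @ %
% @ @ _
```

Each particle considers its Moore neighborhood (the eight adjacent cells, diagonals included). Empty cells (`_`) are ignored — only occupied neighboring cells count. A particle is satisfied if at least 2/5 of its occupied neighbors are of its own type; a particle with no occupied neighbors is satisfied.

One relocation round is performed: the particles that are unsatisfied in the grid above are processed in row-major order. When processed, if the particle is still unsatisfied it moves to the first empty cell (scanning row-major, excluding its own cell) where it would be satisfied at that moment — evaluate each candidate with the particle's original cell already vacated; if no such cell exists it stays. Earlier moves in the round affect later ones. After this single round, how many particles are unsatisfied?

Initially unsatisfied (in order): (1,4), (3,1), (3,3), (4,1).
  (1,4) → (4,4).
  (3,1): no empty cell satisfies it; stays.
  (3,3): no empty cell satisfies it; stays.
  (4,1) → (1,1).
Resulting grid:
% % _ _
% % % %
@ % @ %
_ @ @ @
Unsatisfied now: (3,1), (3,3).

2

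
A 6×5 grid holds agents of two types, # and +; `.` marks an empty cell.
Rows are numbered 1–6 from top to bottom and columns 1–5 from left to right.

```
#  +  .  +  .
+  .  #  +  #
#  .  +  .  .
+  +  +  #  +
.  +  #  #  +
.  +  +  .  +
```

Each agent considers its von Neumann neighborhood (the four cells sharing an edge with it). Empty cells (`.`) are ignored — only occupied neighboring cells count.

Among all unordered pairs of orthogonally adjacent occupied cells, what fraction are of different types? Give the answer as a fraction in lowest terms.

Scan each occupied cell's neighbors to the right and below so each pair is counted once.
From row 1: 2 unlike of 3 pairs (running 2/3).
From row 2: 4 unlike of 4 pairs (running 6/7).
From row 3: 1 unlike of 2 pairs (running 7/9).
From row 4: 3 unlike of 8 pairs (running 10/17).
From row 5: 3 unlike of 6 pairs (running 13/23).
From row 6: 0 unlike of 1 pairs (running 13/24).
Total adjacent occupied pairs: 24; unlike-type pairs: 13.
13/24 is already in lowest terms.

13/24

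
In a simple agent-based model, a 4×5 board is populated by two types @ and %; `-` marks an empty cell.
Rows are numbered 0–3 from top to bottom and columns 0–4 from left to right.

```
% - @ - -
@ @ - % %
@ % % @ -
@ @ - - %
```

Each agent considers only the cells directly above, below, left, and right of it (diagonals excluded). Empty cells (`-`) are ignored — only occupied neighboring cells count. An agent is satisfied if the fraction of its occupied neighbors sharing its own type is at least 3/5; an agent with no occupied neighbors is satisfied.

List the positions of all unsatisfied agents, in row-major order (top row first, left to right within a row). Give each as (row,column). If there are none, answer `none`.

(0,0), (1,1), (1,3), (2,1), (2,2), (2,3), (3,1)

(0,0)% 0/1 unhappy
(0,2)@ 0/0 ok
(1,0)@ 2/3 ok
(1,1)@ 1/2 unhappy
(1,3)% 1/2 unhappy
(1,4)% 1/1 ok
(2,0)@ 2/3 ok
(2,1)% 1/4 unhappy
(2,2)% 1/2 unhappy
(2,3)@ 0/2 unhappy
(3,0)@ 2/2 ok
(3,1)@ 1/2 unhappy
(3,4)% 0/0 ok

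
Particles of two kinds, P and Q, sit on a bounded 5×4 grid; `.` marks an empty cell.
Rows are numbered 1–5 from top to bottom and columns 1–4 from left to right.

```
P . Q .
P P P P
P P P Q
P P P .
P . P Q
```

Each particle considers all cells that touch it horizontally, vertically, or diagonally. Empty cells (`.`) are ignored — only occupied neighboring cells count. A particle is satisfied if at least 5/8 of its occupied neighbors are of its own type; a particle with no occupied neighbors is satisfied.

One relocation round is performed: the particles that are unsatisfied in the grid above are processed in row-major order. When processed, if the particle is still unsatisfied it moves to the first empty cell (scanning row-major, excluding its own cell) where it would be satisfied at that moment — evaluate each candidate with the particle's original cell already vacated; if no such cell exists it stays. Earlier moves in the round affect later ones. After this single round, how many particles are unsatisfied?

Initially unsatisfied (in order): (1,3), (2,4), (3,4), (5,4).
  (1,3): no empty cell satisfies it; stays.
  (2,4) → (1,2).
  (3,4): no empty cell satisfies it; stays.
  (5,4): no empty cell satisfies it; stays.
Resulting grid:
P P Q .
P P P .
P P P Q
P P P .
P . P Q
Unsatisfied now: (1,3), (3,4), (5,4).

3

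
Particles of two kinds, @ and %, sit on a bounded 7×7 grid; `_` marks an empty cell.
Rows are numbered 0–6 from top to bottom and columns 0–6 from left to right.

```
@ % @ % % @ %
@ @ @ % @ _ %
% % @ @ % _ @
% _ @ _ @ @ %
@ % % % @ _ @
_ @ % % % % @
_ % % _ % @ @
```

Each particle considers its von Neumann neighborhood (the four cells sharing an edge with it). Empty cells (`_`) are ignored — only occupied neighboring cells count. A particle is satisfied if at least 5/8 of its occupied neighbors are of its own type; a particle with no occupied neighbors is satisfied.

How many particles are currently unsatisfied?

(0,0)@ 1/2 ✗
(0,1)% 0/3 ✗
(0,2)@ 1/3 ✗
(0,3)% 2/3 ✓
(0,4)% 1/3 ✗
(0,5)@ 0/2 ✗
(0,6)% 1/2 ✗
(1,0)@ 2/3 ✓
(1,1)@ 2/4 ✗
(1,2)@ 3/4 ✓
(1,3)% 1/4 ✗
(1,4)@ 0/3 ✗
(1,6)% 1/2 ✗
(2,0)% 2/3 ✓
(2,1)% 1/3 ✗
(2,2)@ 3/4 ✓
(2,3)@ 1/3 ✗
(2,4)% 0/3 ✗
(2,6)@ 0/2 ✗
(3,0)% 1/2 ✗
(3,2)@ 1/2 ✗
(3,4)@ 2/3 ✓
(3,5)@ 1/2 ✗
(3,6)% 0/3 ✗
(4,0)@ 0/2 ✗
(4,1)% 1/3 ✗
(4,2)% 3/4 ✓
(4,3)% 2/3 ✓
(4,4)@ 1/3 ✗
(4,6)@ 1/2 ✗
(5,1)@ 0/3 ✗
(5,2)% 3/4 ✓
(5,3)% 3/3 ✓
(5,4)% 3/4 ✓
(5,5)% 1/3 ✗
(5,6)@ 2/3 ✓
(6,1)% 1/2 ✗
(6,2)% 2/2 ✓
(6,4)% 1/2 ✗
(6,5)@ 1/3 ✗
(6,6)@ 2/2 ✓
Unsatisfied: (0,0), (0,1), (0,2), (0,4), (0,5), (0,6), (1,1), (1,3), (1,4), (1,6), (2,1), (2,3), (2,4), (2,6), (3,0), (3,2), (3,5), (3,6), (4,0), (4,1), (4,4), (4,6), (5,1), (5,5), (6,1), (6,4), (6,5) — 27 in total.

27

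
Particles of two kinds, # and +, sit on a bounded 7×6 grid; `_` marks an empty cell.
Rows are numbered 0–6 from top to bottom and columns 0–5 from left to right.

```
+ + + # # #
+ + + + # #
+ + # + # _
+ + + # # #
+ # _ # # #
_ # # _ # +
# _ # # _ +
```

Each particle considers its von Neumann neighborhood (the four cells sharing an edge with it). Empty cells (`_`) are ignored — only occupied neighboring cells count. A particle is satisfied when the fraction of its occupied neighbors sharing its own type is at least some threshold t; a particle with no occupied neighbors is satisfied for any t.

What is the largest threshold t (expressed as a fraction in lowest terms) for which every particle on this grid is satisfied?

0/1

Row 0: (0,0)+ 2/2 · (0,1)+ 3/3 · (0,2)+ 2/3 · (0,3)# 1/3 · (0,4)# 3/3 · (0,5)# 2/2
Row 1: (1,0)+ 3/3 · (1,1)+ 4/4 · (1,2)+ 3/4 · (1,3)+ 2/4 · (1,4)# 3/4 · (1,5)# 2/2
Row 2: (2,0)+ 3/3 · (2,1)+ 3/4 · (2,2)# 0/4 · (2,3)+ 1/4 · (2,4)# 2/3
Row 3: (3,0)+ 3/3 · (3,1)+ 3/4 · (3,2)+ 1/3 · (3,3)# 2/4 · (3,4)# 4/4 · (3,5)# 2/2
Row 4: (4,0)+ 1/2 · (4,1)# 1/3 · (4,3)# 2/2 · (4,4)# 4/4 · (4,5)# 2/3
Row 5: (5,1)# 2/2 · (5,2)# 2/2 · (5,4)# 1/2 · (5,5)+ 1/3
Row 6: (6,0)# — no occupied neighbors · (6,2)# 2/2 · (6,3)# 1/1 · (6,5)+ 1/1
The smallest same-type fraction is 0/4 at (2,2), which reduces to 0/1. Any threshold above that leaves this particle unsatisfied.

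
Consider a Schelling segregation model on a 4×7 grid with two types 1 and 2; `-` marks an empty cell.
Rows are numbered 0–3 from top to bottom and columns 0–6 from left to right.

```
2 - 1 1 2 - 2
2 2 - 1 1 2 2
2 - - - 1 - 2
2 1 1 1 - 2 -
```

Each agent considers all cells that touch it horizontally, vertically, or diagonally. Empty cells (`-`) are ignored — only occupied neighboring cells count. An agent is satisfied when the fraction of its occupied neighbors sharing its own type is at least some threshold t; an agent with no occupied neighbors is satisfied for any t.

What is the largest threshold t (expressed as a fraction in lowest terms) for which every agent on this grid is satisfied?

(0,0)2 2/2
(0,2)1 2/3
(0,3)1 3/4
(0,4)2 1/4
(0,6)2 2/2
(1,0)2 3/3
(1,1)2 3/4
(1,3)1 4/5
(1,4)1 3/5
(1,5)2 4/6
(1,6)2 3/3
(2,0)2 3/4
(2,4)1 3/5
(2,6)2 3/3
(3,0)2 1/2
(3,1)1 1/3
(3,2)1 2/2
(3,3)1 2/2
(3,5)2 1/2
The smallest same-type fraction is 1/4 at (0,4), which reduces to 1/4. Any threshold above that leaves this agent unsatisfied.

1/4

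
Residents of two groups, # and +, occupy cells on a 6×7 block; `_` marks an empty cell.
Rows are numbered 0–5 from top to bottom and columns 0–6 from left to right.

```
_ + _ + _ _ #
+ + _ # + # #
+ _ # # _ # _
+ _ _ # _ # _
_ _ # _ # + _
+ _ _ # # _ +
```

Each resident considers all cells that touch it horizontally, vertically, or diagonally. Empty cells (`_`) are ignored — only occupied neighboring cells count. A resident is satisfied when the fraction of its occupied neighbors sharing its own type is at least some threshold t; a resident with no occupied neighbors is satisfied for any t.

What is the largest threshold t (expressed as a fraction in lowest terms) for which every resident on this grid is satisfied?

Row 0: (0,1)+ 2/2 · (0,3)+ 1/2 · (0,6)# 2/2
Row 1: (1,0)+ 3/3 · (1,1)+ 3/4 · (1,3)# 2/4 · (1,4)+ 1/5 · (1,5)# 3/4 · (1,6)# 3/3
Row 2: (2,0)+ 3/3 · (2,2)# 3/4 · (2,3)# 3/4 · (2,5)# 3/4
Row 3: (3,0)+ 1/1 · (3,3)# 4/4 · (3,5)# 2/3
Row 4: (4,2)# 2/2 · (4,4)# 4/5 · (4,5)+ 1/4
Row 5: (5,0)+ — no occupied neighbors · (5,3)# 3/3 · (5,4)# 2/3 · (5,6)+ 1/1
The smallest same-type fraction is 1/5 at (1,4), which reduces to 1/5. Any threshold above that leaves this resident unsatisfied.

1/5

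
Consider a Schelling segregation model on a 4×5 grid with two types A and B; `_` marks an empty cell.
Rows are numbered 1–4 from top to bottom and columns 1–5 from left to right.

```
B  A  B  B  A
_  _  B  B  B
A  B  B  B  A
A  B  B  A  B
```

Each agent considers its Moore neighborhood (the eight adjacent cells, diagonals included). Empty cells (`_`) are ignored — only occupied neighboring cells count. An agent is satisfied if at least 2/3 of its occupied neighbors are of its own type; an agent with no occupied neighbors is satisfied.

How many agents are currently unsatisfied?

Row 1: (1,1)B 0/1 unhappy · (1,2)A 0/3 unhappy · (1,3)B 3/4 ok · (1,4)B 4/5 ok · (1,5)A 0/3 unhappy
Row 2: (2,3)B 6/7 ok · (2,4)B 6/8 ok · (2,5)B 3/5 unhappy
Row 3: (3,1)A 1/3 unhappy · (3,2)B 4/6 ok · (3,3)B 6/7 ok · (3,4)B 6/8 ok · (3,5)A 1/5 unhappy
Row 4: (4,1)A 1/3 unhappy · (4,2)B 3/5 unhappy · (4,3)B 4/5 ok · (4,4)A 1/5 unhappy · (4,5)B 1/3 unhappy
Unsatisfied: (1,1), (1,2), (1,5), (2,5), (3,1), (3,5), (4,1), (4,2), (4,4), (4,5) — 10 in total.

10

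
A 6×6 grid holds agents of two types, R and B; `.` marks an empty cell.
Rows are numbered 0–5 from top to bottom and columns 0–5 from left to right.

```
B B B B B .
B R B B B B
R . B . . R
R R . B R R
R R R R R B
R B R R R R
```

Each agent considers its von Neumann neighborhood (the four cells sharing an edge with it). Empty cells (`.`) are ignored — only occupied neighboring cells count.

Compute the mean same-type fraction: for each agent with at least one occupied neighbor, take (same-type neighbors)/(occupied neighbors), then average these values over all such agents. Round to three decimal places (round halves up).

0.694

(0,0)B 2/2
(0,1)B 2/3
(0,2)B 3/3
(0,3)B 3/3
(0,4)B 2/2
(1,0)B 1/3
(1,1)R 0/3
(1,2)B 3/4
(1,3)B 3/3
(1,4)B 3/3
(1,5)B 1/2
(2,0)R 1/2
(2,2)B 1/1
(2,5)R 1/2
(3,0)R 3/3
(3,1)R 2/2
(3,3)B 0/2
(3,4)R 2/3
(3,5)R 2/3
(4,0)R 3/3
(4,1)R 3/4
(4,2)R 3/3
(4,3)R 3/4
(4,4)R 3/4
(4,5)B 0/3
(5,0)R 1/2
(5,1)B 0/3
(5,2)R 2/3
(5,3)R 3/3
(5,4)R 3/3
(5,5)R 1/2
Sum over 31 agents: 2/2 + 2/3 + 3/3 + 3/3 + 2/2 + 1/3 + 0/3 + 3/4 + 3/3 + 3/3 + 1/2 + 1/2 + 1/1 + 1/2 + 3/3 + 2/2 + 0/2 + 2/3 + 2/3 + 3/3 + 3/4 + 3/3 + 3/4 + 3/4 + 0/3 + 1/2 + 0/3 + 2/3 + 3/3 + 3/3 + 1/2 = 43/2; mean = 43/2 ÷ 31 = 43/62 = 0.693548… → 0.694.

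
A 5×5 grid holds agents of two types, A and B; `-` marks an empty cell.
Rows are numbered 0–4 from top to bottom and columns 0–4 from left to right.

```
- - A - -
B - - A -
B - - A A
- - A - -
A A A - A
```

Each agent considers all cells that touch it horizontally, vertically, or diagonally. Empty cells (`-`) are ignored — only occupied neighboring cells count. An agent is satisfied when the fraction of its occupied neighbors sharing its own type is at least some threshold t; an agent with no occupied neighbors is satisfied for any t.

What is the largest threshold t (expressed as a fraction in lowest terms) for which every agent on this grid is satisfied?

1/1

Row 0: (0,2)A 1/1
Row 1: (1,0)B 1/1 · (1,3)A 3/3
Row 2: (2,0)B 1/1 · (2,3)A 3/3 · (2,4)A 2/2
Row 3: (3,2)A 3/3
Row 4: (4,0)A 1/1 · (4,1)A 3/3 · (4,2)A 2/2 · (4,4)A — no occupied neighbors
The smallest same-type fraction is 1/1 at (0,2), which reduces to 1/1. Any threshold above that leaves this agent unsatisfied.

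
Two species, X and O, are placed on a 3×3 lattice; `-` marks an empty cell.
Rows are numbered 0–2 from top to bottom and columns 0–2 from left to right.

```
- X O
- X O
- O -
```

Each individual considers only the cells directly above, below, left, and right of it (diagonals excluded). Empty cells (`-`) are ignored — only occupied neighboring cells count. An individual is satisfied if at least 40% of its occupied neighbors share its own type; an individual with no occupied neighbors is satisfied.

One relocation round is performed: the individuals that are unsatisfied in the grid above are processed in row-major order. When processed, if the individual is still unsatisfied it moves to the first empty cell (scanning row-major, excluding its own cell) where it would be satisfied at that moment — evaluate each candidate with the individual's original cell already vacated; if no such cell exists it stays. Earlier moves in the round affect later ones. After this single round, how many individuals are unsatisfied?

Initially unsatisfied (in order): (1,1), (2,1).
  (1,1) → (0,0).
  (2,1): now satisfied by earlier moves; stays.
Resulting grid:
X X O
- - O
- O -
All satisfied now.

0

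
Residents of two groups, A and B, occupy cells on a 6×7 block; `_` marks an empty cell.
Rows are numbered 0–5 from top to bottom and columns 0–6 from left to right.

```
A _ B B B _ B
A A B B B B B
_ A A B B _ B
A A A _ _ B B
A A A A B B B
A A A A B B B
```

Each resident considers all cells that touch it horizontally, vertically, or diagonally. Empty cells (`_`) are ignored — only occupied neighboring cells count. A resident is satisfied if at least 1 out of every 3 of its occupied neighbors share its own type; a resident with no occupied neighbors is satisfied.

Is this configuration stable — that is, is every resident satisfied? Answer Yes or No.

(0,0)A 2/2 ✓
(0,2)B 3/4 ✓
(0,3)B 5/5 ✓
(0,4)B 4/4 ✓
(0,6)B 2/2 ✓
(1,0)A 3/3 ✓
(1,1)A 4/6 ✓
(1,2)B 4/7 ✓
(1,3)B 7/8 ✓
(1,4)B 6/6 ✓
(1,5)B 6/6 ✓
(1,6)B 3/3 ✓
(2,1)A 6/7 ✓
(2,2)A 4/7 ✓
(2,3)B 4/6 ✓
(2,4)B 5/5 ✓
(2,6)B 4/4 ✓
(3,0)A 4/4 ✓
(3,1)A 7/7 ✓
(3,2)A 6/7 ✓
(3,5)B 6/6 ✓
(3,6)B 4/4 ✓
(4,0)A 5/5 ✓
(4,1)A 8/8 ✓
(4,2)A 7/7 ✓
(4,3)A 4/6 ✓
(4,4)B 4/6 ✓
(4,5)B 7/7 ✓
(4,6)B 5/5 ✓
(5,0)A 3/3 ✓
(5,1)A 5/5 ✓
(5,2)A 5/5 ✓
(5,3)A 3/5 ✓
(5,4)B 3/5 ✓
(5,5)B 5/5 ✓
(5,6)B 3/3 ✓
All meet the threshold, so the configuration is stable.

Yes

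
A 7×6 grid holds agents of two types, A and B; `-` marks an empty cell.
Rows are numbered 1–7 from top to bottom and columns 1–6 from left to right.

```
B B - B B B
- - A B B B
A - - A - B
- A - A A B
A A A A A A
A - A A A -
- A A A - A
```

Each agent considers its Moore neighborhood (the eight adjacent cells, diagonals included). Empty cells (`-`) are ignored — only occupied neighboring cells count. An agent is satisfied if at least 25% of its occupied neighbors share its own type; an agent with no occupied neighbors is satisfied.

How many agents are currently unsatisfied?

0

(1,1)B 1/1 ✓
(1,2)B 1/2 ✓
(1,4)B 3/4 ✓
(1,5)B 5/5 ✓
(1,6)B 3/3 ✓
(2,3)A 1/4 ✓
(2,4)B 3/5 ✓
(2,5)B 6/7 ✓
(2,6)B 4/4 ✓
(3,1)A 1/1 ✓
(3,4)A 3/5 ✓
(3,6)B 3/4 ✓
(4,2)A 4/4 ✓
(4,4)A 5/5 ✓
(4,5)A 5/7 ✓
(4,6)B 1/4 ✓
(5,1)A 3/3 ✓
(5,2)A 5/5 ✓
(5,3)A 6/6 ✓
(5,4)A 7/7 ✓
(5,5)A 6/7 ✓
(5,6)A 3/4 ✓
(6,1)A 3/3 ✓
(6,3)A 7/7 ✓
(6,4)A 7/7 ✓
(6,5)A 6/6 ✓
(7,2)A 3/3 ✓
(7,3)A 4/4 ✓
(7,4)A 4/4 ✓
(7,6)A 1/1 ✓
Every one meets the threshold.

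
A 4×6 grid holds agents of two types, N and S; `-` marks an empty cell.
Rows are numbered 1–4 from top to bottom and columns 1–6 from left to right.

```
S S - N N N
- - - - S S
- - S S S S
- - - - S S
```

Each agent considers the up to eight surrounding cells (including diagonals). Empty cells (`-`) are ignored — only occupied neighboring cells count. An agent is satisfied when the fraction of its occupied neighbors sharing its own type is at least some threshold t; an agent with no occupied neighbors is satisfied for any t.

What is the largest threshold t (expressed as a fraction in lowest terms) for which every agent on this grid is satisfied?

Row 1: (1,1)S 1/1 · (1,2)S 1/1 · (1,4)N 1/2 · (1,5)N 2/4 · (1,6)N 1/3
Row 2: (2,5)S 4/7 · (2,6)S 3/5
Row 3: (3,3)S 1/1 · (3,4)S 4/4 · (3,5)S 6/6 · (3,6)S 5/5
Row 4: (4,5)S 4/4 · (4,6)S 3/3
The smallest same-type fraction is 1/3 at (1,6), which reduces to 1/3. Any threshold above that leaves this agent unsatisfied.

1/3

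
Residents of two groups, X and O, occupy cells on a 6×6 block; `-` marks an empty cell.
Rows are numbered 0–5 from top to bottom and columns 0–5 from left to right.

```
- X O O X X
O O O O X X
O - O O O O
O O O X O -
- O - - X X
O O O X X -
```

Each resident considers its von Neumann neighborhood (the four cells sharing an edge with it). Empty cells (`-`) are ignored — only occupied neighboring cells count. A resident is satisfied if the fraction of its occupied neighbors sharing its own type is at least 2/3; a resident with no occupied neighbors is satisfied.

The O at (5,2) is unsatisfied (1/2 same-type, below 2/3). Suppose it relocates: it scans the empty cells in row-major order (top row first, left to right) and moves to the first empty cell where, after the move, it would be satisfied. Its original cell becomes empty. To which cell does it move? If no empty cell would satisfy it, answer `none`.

Vacating (5,2). Empty cells in order:
  (0,0): 1/2 same-type → still unsatisfied.
  (2,1): 4/4 same-type → satisfied — stop here.

(2,1)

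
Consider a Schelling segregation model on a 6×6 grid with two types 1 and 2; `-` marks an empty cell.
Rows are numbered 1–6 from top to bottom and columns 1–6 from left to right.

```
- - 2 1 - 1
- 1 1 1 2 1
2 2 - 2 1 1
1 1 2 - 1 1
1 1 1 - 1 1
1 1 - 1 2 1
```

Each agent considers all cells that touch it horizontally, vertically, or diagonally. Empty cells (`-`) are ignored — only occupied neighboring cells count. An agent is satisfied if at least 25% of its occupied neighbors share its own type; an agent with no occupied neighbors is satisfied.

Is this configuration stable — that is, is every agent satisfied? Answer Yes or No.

(1,3)2 0/4 unhappy
(1,4)1 2/4 ok
(1,6)1 1/2 ok
(2,2)1 1/4 ok
(2,3)1 3/6 ok
(2,4)1 3/6 ok
(2,5)2 1/7 unhappy
(2,6)1 3/4 ok
(3,1)2 1/4 ok
(3,2)2 2/6 ok
(3,4)2 2/6 ok
(3,5)1 5/7 ok
(3,6)1 4/5 ok
(4,1)1 3/5 ok
(4,2)1 4/7 ok
(4,3)2 2/5 ok
(4,5)1 5/6 ok
(4,6)1 5/5 ok
(5,1)1 5/5 ok
(5,2)1 6/7 ok
(5,3)1 4/5 ok
(5,5)1 5/6 ok
(5,6)1 4/5 ok
(6,1)1 3/3 ok
(6,2)1 4/4 ok
(6,4)1 2/3 ok
(6,5)2 0/4 unhappy
(6,6)1 2/3 ok
For instance (1,3) has only 0/4 same-type neighbors, below 1/4.

No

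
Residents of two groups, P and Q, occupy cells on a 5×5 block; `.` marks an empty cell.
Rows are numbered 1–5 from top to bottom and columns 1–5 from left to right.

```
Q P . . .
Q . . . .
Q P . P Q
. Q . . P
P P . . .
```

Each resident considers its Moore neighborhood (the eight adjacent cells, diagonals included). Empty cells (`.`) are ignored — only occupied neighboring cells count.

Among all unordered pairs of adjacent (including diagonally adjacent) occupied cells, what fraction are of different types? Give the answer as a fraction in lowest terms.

9/14

Scan each occupied cell's neighbors to the right and below (and the two forward diagonals) so each pair is counted once.
From row 1: 2 unlike of 3 pairs (running 2/3).
From row 2: 1 unlike of 2 pairs (running 3/5).
From row 3: 4 unlike of 6 pairs (running 7/11).
From row 4: 2 unlike of 2 pairs (running 9/13).
From row 5: 0 unlike of 1 pairs (running 9/14).
Total adjacent occupied pairs: 14; unlike-type pairs: 9.
9/14 is already in lowest terms.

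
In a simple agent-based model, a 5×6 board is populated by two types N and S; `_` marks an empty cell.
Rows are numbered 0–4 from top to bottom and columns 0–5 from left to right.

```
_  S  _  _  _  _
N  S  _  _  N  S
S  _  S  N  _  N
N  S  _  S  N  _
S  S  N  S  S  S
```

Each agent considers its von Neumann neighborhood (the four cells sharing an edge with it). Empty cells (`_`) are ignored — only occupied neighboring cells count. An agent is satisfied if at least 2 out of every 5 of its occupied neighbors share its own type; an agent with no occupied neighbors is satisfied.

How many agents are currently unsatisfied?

Row 0: (0,1)S 1/1 ok
Row 1: (1,0)N 0/2 unhappy · (1,1)S 1/2 ok · (1,4)N 0/1 unhappy · (1,5)S 0/2 unhappy
Row 2: (2,0)S 0/2 unhappy · (2,2)S 0/1 unhappy · (2,3)N 0/2 unhappy · (2,5)N 0/1 unhappy
Row 3: (3,0)N 0/3 unhappy · (3,1)S 1/2 ok · (3,3)S 1/3 unhappy · (3,4)N 0/2 unhappy
Row 4: (4,0)S 1/2 ok · (4,1)S 2/3 ok · (4,2)N 0/2 unhappy · (4,3)S 2/3 ok · (4,4)S 2/3 ok · (4,5)S 1/1 ok
Unsatisfied: (1,0), (1,4), (1,5), (2,0), (2,2), (2,3), (2,5), (3,0), (3,3), (3,4), (4,2) — 11 in total.

11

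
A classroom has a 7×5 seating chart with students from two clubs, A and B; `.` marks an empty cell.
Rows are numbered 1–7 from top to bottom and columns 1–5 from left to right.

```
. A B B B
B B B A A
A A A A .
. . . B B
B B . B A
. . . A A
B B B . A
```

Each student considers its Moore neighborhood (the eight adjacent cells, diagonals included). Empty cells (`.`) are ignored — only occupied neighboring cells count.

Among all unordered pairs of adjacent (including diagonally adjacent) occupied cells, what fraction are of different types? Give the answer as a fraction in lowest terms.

27/52

Scan each occupied cell's neighbors to the right and below (and the two forward diagonals) so each pair is counted once.
Row 1: A(1,2)–B(1,3)≠ A(1,2)–B(2,2)≠ A(1,2)–B(2,3)≠ A(1,2)–B(2,1)≠ B(1,3)–B(1,4)= B(1,3)–B(2,3)= B(1,3)–A(2,4)≠ B(1,3)–B(2,2)= B(1,4)–B(1,5)= B(1,4)–A(2,4)≠ B(1,4)–A(2,5)≠ B(1,4)–B(2,3)= B(1,5)–A(2,5)≠ B(1,5)–A(2,4)≠  → 9/14 unlike.
Row 2: B(2,1)–B(2,2)= B(2,1)–A(3,1)≠ B(2,1)–A(3,2)≠ B(2,2)–B(2,3)= B(2,2)–A(3,2)≠ B(2,2)–A(3,3)≠ B(2,2)–A(3,1)≠ B(2,3)–A(2,4)≠ B(2,3)–A(3,3)≠ B(2,3)–A(3,4)≠ B(2,3)–A(3,2)≠ A(2,4)–A(2,5)= A(2,4)–A(3,4)= A(2,4)–A(3,3)= A(2,5)–A(3,4)=  → 9/15 unlike.
Row 3: A(3,1)–A(3,2)= A(3,2)–A(3,3)= A(3,3)–A(3,4)= A(3,3)–B(4,4)≠ A(3,4)–B(4,4)≠ A(3,4)–B(4,5)≠  → 3/6 unlike.
Row 4: B(4,4)–B(4,5)= B(4,4)–B(5,4)= B(4,4)–A(5,5)≠ B(4,5)–A(5,5)≠ B(4,5)–B(5,4)=  → 2/5 unlike.
Row 5: B(5,1)–B(5,2)= B(5,4)–A(5,5)≠ B(5,4)–A(6,4)≠ B(5,4)–A(6,5)≠ A(5,5)–A(6,5)= A(5,5)–A(6,4)=  → 3/6 unlike.
Row 6: A(6,4)–A(6,5)= A(6,4)–A(7,5)= A(6,4)–B(7,3)≠ A(6,5)–A(7,5)=  → 1/4 unlike.
Row 7: B(7,1)–B(7,2)= B(7,2)–B(7,3)=  → 0/2 unlike.
Total adjacent occupied pairs: 52; unlike-type pairs: 27.
27/52 is already in lowest terms.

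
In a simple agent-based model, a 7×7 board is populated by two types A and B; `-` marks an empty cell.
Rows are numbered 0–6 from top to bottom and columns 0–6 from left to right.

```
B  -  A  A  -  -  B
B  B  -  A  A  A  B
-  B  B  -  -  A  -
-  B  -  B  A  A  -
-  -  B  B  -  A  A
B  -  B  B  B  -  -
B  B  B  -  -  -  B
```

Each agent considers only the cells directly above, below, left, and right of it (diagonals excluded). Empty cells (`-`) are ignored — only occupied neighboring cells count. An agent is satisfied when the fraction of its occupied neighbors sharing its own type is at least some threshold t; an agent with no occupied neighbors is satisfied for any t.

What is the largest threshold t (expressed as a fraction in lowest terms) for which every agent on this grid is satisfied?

1/2

Row 0: (0,0)B 1/1 · (0,2)A 1/1 · (0,3)A 2/2 · (0,6)B 1/1
Row 1: (1,0)B 2/2 · (1,1)B 2/2 · (1,3)A 2/2 · (1,4)A 2/2 · (1,5)A 2/3 · (1,6)B 1/2
Row 2: (2,1)B 3/3 · (2,2)B 1/1 · (2,5)A 2/2
Row 3: (3,1)B 1/1 · (3,3)B 1/2 · (3,4)A 1/2 · (3,5)A 3/3
Row 4: (4,2)B 2/2 · (4,3)B 3/3 · (4,5)A 2/2 · (4,6)A 1/1
Row 5: (5,0)B 1/1 · (5,2)B 3/3 · (5,3)B 3/3 · (5,4)B 1/1
Row 6: (6,0)B 2/2 · (6,1)B 2/2 · (6,2)B 2/2 · (6,6)B — no occupied neighbors
The smallest same-type fraction is 1/2 at (1,6), which reduces to 1/2. Any threshold above that leaves this agent unsatisfied.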